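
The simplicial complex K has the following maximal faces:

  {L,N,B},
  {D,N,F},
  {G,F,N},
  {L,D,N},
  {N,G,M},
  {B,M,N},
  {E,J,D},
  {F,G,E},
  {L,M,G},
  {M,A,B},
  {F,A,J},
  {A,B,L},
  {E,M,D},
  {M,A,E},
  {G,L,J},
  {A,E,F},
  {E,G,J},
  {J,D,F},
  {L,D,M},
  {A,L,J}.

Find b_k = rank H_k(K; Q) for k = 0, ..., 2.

K has 10 vertices, 30 edges, 20 triangles.
rank ∂_0 = 0, rank ∂_1 = 9 ⇒ b_0 = 10 − 0 − 9 = 1; all invariant factors of ∂_1 are 1 so no torsion. So H_0 = Z.
rank ∂_1 = 9, rank ∂_2 = 20 ⇒ b_1 = 30 − 9 − 20 = 1; ∂_2 has invariant factor(s) [2] giving torsion. So H_1 = Z ⊕ Z/2.
rank ∂_2 = 20, rank ∂_3 = 0 ⇒ b_2 = 20 − 20 − 0 = 0. So H_2 = 0.

b_0 = 1, b_1 = 1, b_2 = 0.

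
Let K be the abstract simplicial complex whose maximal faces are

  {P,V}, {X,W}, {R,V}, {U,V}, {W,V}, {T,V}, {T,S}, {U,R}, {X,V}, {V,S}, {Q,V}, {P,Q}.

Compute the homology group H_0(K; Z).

We work with the vertex ordering P < Q < R < S < T < U < V < W < X. The simplices of K, each written with vertices in increasing order, are:

  0-simplices (9): P, Q, R, S, T, U, V, W, X
  1-simplices (12): PQ, PV, QV, RU, RV, ST, SV, TV, UV, VW, VX, WX

so the chain groups are C_0 ≅ Z^9, C_1 ≅ Z^12.

Boundary ∂_1: C_1 → C_0 is given by ∂[p,q] = [q] − [p]. For instance
  ∂UV = V − U.
The resulting 9×12 matrix has rank 8, and its Smith normal form has invariant factors (1,1,1,1,1,1,1,1).

Computing H_k = (kernel of ∂_k) / (image of ∂_{k+1}):

  H_0: rank C_0 − rank ∂_1 = 9 − 8 = 1, and the invariant factors of ∂_1 are all 1, so H_0 ≅ Z.

H_0 = Z.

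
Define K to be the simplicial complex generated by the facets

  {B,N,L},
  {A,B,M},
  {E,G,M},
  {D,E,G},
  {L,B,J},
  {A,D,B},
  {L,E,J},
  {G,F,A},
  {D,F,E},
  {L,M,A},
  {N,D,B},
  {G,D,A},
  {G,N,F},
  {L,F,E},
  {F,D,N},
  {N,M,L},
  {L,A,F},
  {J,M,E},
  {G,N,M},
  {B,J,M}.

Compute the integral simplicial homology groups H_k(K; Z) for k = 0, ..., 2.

Take the total order A < B < D < E < F < G < J < L < M < N on the vertex set. Then K (dimension 2) consists of the simplices:

  0-simplices (10): A, B, D, E, F, G, J, L, M, N
  1-simplices (30): AB, AD, AF, AG, AL, AM, BD, BJ, BL, BM, BN, DE, DF, DG, DN, EF, EG, EJ, EL, EM, FG, FL, FN, GM, GN, JL, JM, LM, LN, MN
  2-simplices (20): ABD, ABM, ADG, AFG, AFL, ALM, BDN, BJL, BJM, BLN, DEF, DEG, DFN, EFL, EGM, EJL, EJM, FGN, GMN, LMN

so the chain groups are C_0 ≅ Z^10, C_1 ≅ Z^30, C_2 ≅ Z^20.

∂_1: C_1 → C_0 sends each edge [p,q] (with p < q) to q − p. For instance
  ∂EF = F − E.
This gives a 10×30 integer matrix of rank 9; reducing to Smith normal form yields diagonal entries (1,1,1,1,1,1,1,1,1).

∂_2: C_2 → C_1 acts by ∂[p,q,r] = [q,r] − [p,r] + [p,q]. For instance
  ∂BLN = LN − BN + BL,
  ∂BJL = JL − BL + BJ.
The 30×20 boundary matrix has rank 20 and Smith normal form diag(1,1,1,1,1,1,1,1,1,1,1,1,1,1,1,1,1,1,1,2).

Reading off H_k = ker ∂_k / im ∂_{k+1}:

  H_0: rank C_0 − rank ∂_1 = 10 − 9 = 1, and the invariant factors of ∂_1 are all 1, so H_0 = Z.
  H_1: rank ker ∂_1 − rank ∂_2 = (30 − 9) − 20 = 1, and ∂_2 has invariant factor 2 > 1, so H_1 = Z × Z/2.
  H_2: rank ker ∂_2 − rank ∂_3 = (20 − 20) − 0 = 0, and there is no ∂_3, so H_2 = 0.

As a check, the Euler characteristic is 10 − 30 + 20 = 0, which agrees with 1 − 1 + 0 = 0.
(K is a triangulation of the Klein bottle.)

H_0 = Z,  H_1 = Z × Z/2,  H_2 = 0.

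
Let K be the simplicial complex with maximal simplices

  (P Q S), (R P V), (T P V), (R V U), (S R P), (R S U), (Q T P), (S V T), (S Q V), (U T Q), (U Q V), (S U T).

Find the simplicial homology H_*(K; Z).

Order the vertices as P < Q < R < S < T < U < V. Listing each simplex with vertices in this order, K has dimension 2 with simplices:

  0-simplices (7): P, Q, R, S, T, U, V
  1-simplices (18): PQ, PR, PS, PT, PV, QS, QT, QU, QV, RS, RU, RV, ST, SU, SV, TU, TV, UV
  2-simplices (12): PQS, PQT, PRS, PRV, PTV, QSV, QTU, QUV, RSU, RUV, STU, STV

so the chain groups are C_0 ≅ Z^7, C_1 ≅ Z^18, C_2 ≅ Z^12.

Boundary ∂_1: C_1 → C_0 is given by ∂[p,q] = [q] − [p]. For instance
  ∂UV = V − U.
This gives a 7×18 integer matrix of rank 6; reducing to Smith normal form yields diagonal entries (1,1,1,1,1,1).

Boundary ∂_2: C_2 → C_1 maps a triangle to the signed sum of its edges. For instance
  ∂QSV = SV − QV + QS,
  ∂PTV = TV − PV + PT.
The resulting 18×12 matrix has rank 12, and its Smith normal form has invariant factors (1,1,1,1,1,1,1,1,1,1,1,2).

Now H_k = ker ∂_k / im ∂_{k+1}, so:

  H_0: rank C_0 − rank ∂_1 = 7 − 6 = 1, and the invariant factors of ∂_1 are all 1, so H_0 = Z.
  H_1: rank ker ∂_1 − rank ∂_2 = (18 − 6) − 12 = 0, and ∂_2 has invariant factor 2 > 1, so H_1 = Z/2Z.
  H_2: rank ker ∂_2 − rank ∂_3 = (12 − 12) − 0 = 0, and there is no ∂_3, so H_2 = 0.

H_0 = Z,  H_1 = Z/2Z,  H_2 = 0.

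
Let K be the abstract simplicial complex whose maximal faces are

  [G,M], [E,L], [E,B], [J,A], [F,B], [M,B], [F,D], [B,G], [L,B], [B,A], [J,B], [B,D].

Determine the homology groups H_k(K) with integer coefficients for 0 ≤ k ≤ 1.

K has 9 vertices, 12 edges.
rank ∂_0 = 0, rank ∂_1 = 8 ⇒ b_0 = 9 − 0 − 8 = 1; all invariant factors of ∂_1 are 1 so no torsion. So H_0 = Z.
rank ∂_1 = 8, rank ∂_2 = 0 ⇒ b_1 = 12 − 8 − 0 = 4. So H_1 = Z^4.

H_0 = Z,  H_1 = Z^4.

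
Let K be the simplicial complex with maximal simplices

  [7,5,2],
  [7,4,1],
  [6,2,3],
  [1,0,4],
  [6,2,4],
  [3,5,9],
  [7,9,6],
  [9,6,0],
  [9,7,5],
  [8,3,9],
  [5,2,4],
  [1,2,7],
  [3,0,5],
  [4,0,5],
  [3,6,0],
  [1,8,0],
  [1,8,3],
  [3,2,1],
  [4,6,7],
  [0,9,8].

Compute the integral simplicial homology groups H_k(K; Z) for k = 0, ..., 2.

H_0 ≅ Z,  H_1 ≅ Z ⊕ Z/2,  H_2 = 0.

We work with the vertex ordering 0 < 1 < 2 < 3 < 4 < 5 < 6 < 7 < 8 < 9. The simplices of K, each written with vertices in increasing order, are:

  0-simplices (10): [0], [1], [2], [3], [4], [5], [6], [7], [8], [9]
  1-simplices (30): (30 of them)
  2-simplices (20): (20 of them)

giving chain groups C_0 ≅ Z^10, C_1 ≅ Z^30, C_2 ≅ Z^20.

The boundary map ∂_1: C_1 → C_0 sends each edge [p,q] (with p < q) to q − p. For instance
  ∂[0,5] = [5] − [0].
This gives a 10×30 integer matrix of rank 9; reducing to Smith normal form yields diagonal entries (1,1,1,1,1,1,1,1,1).

∂_2: C_2 → C_1 maps a triangle to the signed sum of its edges. For instance
  ∂[0,3,6] = [3,6] − [0,6] + [0,3],
  ∂[2,3,6] = [3,6] − [2,6] + [2,3].
The resulting 30×20 matrix has rank 20, and its Smith normal form has invariant factors (1,1,1,1,1,1,1,1,1,1,1,1,1,1,1,1,1,1,1,2).

Reading off H_k = ker ∂_k / im ∂_{k+1}:

  H_0: rank C_0 − rank ∂_1 = 10 − 9 = 1, and the invariant factors of ∂_1 are all 1, so H_0 ≅ Z.
  H_1: rank ker ∂_1 − rank ∂_2 = (30 − 9) − 20 = 1, and ∂_2 has invariant factor 2 > 1, so H_1 ≅ Z ⊕ Z/2.
  H_2: rank ker ∂_2 − rank ∂_3 = (20 − 20) − 0 = 0, and there is no ∂_3, so H_2 ≅ 0.

(K is a triangulation of the Klein bottle.)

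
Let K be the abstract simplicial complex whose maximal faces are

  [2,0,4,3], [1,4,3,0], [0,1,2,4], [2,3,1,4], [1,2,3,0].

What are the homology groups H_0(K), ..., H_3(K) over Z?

H_0 ≅ Z,  H_1 = 0,  H_2 = 0,  H_3 ≅ Z.

Order the vertices as 0 < 1 < 2 < 3 < 4. Listing each simplex with vertices in this order, K has dimension 3 with simplices:

  0-simplices (5): [0], [1], [2], [3], [4]
  1-simplices (10): [0,1], [0,2], [0,3], [0,4], [1,2], [1,3], [1,4], [2,3], [2,4], [3,4]
  2-simplices (10): [0,1,2], [0,1,3], [0,1,4], [0,2,3], [0,2,4], [0,3,4], [1,2,3], [1,2,4], [1,3,4], [2,3,4]
  3-simplices (5): [0,1,2,3], [0,1,2,4], [0,1,3,4], [0,2,3,4], [1,2,3,4]

giving chain groups C_0 ≅ Z^5, C_1 ≅ Z^10, C_2 ≅ Z^10, C_3 ≅ Z^5.

The boundary map ∂_1: C_1 → C_0 sends each edge [p,q] (with p < q) to q − p.
The 5×10 boundary matrix has rank 4 and Smith normal form diag(1,1,1,1).

∂_2: C_2 → C_1 acts by ∂[p,q,r] = [q,r] − [p,r] + [p,q]. For instance
  ∂[0,3,4] = [3,4] − [0,4] + [0,3],
  ∂[0,1,3] = [1,3] − [0,3] + [0,1].
The resulting 10×10 matrix has rank 6, and its Smith normal form has invariant factors (1,1,1,1,1,1).

Boundary ∂_3: C_3 → C_2 sends each 3-simplex σ to the alternating sum Σ_i (−1)^i (σ with its i-th vertex removed). For instance
  ∂[0,1,2,3] = [1,2,3] − [0,2,3] + [0,1,3] − [0,1,2],
  ∂[0,1,2,4] = [1,2,4] − [0,2,4] + [0,1,4] − [0,1,2].
This gives a 10×5 integer matrix of rank 4; reducing to Smith normal form yields diagonal entries (1,1,1,1).

Computing H_k = (kernel of ∂_k) / (image of ∂_{k+1}):

  H_0: rank C_0 − rank ∂_1 = 5 − 4 = 1, and the invariant factors of ∂_1 are all 1, so H_0 = Z.
  H_1: rank ker ∂_1 − rank ∂_2 = (10 − 4) − 6 = 0, and the invariant factors of ∂_2 are all 1, so H_1 = 0.
  H_2: rank ker ∂_2 − rank ∂_3 = (10 − 6) − 4 = 0, and the invariant factors of ∂_3 are all 1, so H_2 = 0.
  H_3: rank ker ∂_3 − rank ∂_4 = (5 − 4) − 0 = 1, and there is no ∂_4, so H_3 = Z.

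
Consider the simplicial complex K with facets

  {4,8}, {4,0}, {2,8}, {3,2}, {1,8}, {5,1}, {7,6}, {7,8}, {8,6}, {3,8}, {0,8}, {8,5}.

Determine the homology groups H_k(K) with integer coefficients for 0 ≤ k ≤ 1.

Take the total order 0 < 1 < 2 < 3 < 4 < 5 < 6 < 7 < 8 on the vertex set. Then K (dimension 1) consists of the simplices:

  0-simplices (9): [0], [1], [2], [3], [4], [5], [6], [7], [8]
  1-simplices (12): [0,4], [0,8], [1,5], [1,8], [2,3], [2,8], [3,8], [4,8], [5,8], [6,7], [6,8], [7,8]

giving chain groups C_0 ≅ Z^9, C_1 ≅ Z^12.

∂_1: C_1 → C_0 sends each edge [p,q] (with p < q) to q − p.
This gives a 9×12 integer matrix of rank 8; reducing to Smith normal form yields diagonal entries (1,1,1,1,1,1,1,1).

Now H_k = ker ∂_k / im ∂_{k+1}, so:

  H_0: rank C_0 − rank ∂_1 = 9 − 8 = 1, and the invariant factors of ∂_1 are all 1, so H_0 ≅ Z.
  H_1: rank ker ∂_1 − rank ∂_2 = (12 − 8) − 0 = 4, and there is no ∂_2, so H_1 ≅ Z^4.

H_0 ≅ Z,  H_1 ≅ Z^4.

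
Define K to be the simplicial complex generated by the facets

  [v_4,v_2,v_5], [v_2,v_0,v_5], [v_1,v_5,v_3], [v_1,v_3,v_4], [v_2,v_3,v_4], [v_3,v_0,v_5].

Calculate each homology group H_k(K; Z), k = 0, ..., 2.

H_0 = Z,  H_1 = Z,  H_2 = 0.

Order the vertices as v_0 < v_1 < v_2 < v_3 < v_4 < v_5. Listing each simplex with vertices in this order, K has dimension 2 with simplices:

  0-simplices (6): [v_0], [v_1], [v_2], [v_3], [v_4], [v_5]
  1-simplices (12): [v_0,v_2], [v_0,v_3], [v_0,v_5], [v_1,v_3], [v_1,v_4], [v_1,v_5], [v_2,v_3], [v_2,v_4], [v_2,v_5], [v_3,v_4], [v_3,v_5], [v_4,v_5]
  2-simplices (6): [v_0,v_2,v_5], [v_0,v_3,v_5], [v_1,v_3,v_4], [v_1,v_3,v_5], [v_2,v_3,v_4], [v_2,v_4,v_5]

Hence C_0 ≅ Z^6, C_1 ≅ Z^12, C_2 ≅ Z^6.

∂_1: C_1 → C_0 sends each edge [p,q] (with p < q) to q − p. For instance
  ∂[v_3,v_4] = [v_4] − [v_3].
This gives a 6×12 integer matrix of rank 5; reducing to Smith normal form yields diagonal entries (1,1,1,1,1).

∂_2: C_2 → C_1 maps a triangle to the signed sum of its edges. For instance
  ∂[v_0,v_3,v_5] = [v_3,v_5] − [v_0,v_5] + [v_0,v_3],
  ∂[v_2,v_4,v_5] = [v_4,v_5] − [v_2,v_5] + [v_2,v_4].
The 12×6 boundary matrix has rank 6 and Smith normal form diag(1,1,1,1,1,1).

From H_k ≅ ker(∂_k) / im(∂_{k+1}) we obtain:

  H_0: rank C_0 − rank ∂_1 = 6 − 5 = 1, and the invariant factors of ∂_1 are all 1, so H_0 ≅ Z.
  H_1: rank ker ∂_1 − rank ∂_2 = (12 − 5) − 6 = 1, and the invariant factors of ∂_2 are all 1, so H_1 ≅ Z.
  H_2: rank ker ∂_2 − rank ∂_3 = (6 − 6) − 0 = 0, and there is no ∂_3, so H_2 ≅ 0.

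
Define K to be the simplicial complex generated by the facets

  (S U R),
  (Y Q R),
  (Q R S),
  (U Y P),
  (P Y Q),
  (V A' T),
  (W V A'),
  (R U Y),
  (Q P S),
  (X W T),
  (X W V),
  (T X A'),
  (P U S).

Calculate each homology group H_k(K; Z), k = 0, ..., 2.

H_0 ≅ Z^2,  H_1 ≅ Z,  H_2 ≅ Z.

We work with the vertex ordering P < Q < R < S < T < U < V < W < X < Y < A'. The simplices of K, each written with vertices in increasing order, are:

  0-simplices (11): [P], [Q], [R], [S], [T], [U], [V], [W], [X], [Y], [A']
  1-simplices (22): [P,Q], [P,S], [P,U], [P,Y], [Q,R], [Q,S], [Q,Y], [R,S], [R,U], [R,Y], [S,U], [T,V], [T,W], [T,X], [T,A'], [U,Y], [V,W], [V,X], [V,A'], [W,X], [W,A'], [X,A']
  2-simplices (13): [P,Q,S], [P,Q,Y], [P,S,U], [P,U,Y], [Q,R,S], [Q,R,Y], [R,S,U], [R,U,Y], [T,V,A'], [T,W,X], [T,X,A'], [V,W,X], [V,W,A']

so the chain groups are C_0 ≅ Z^11, C_1 ≅ Z^22, C_2 ≅ Z^13.

∂_1: C_1 → C_0 maps an edge to its endpoints' difference, ∂[p,q] = q − p. For instance
  ∂[V,W] = [W] − [V].
The 11×22 boundary matrix has rank 9 and Smith normal form diag(1,1,1,1,1,1,1,1,1).

The boundary map ∂_2: C_2 → C_1 sends each 2-simplex [p,q,r] to [q,r] − [p,r] + [p,q]. For instance
  ∂[P,S,U] = [S,U] − [P,U] + [P,S],
  ∂[P,Q,Y] = [Q,Y] − [P,Y] + [P,Q].
This gives a 22×13 integer matrix of rank 12; reducing to Smith normal form yields diagonal entries (1,1,1,1,1,1,1,1,1,1,1,1).

Reading off H_k = ker ∂_k / im ∂_{k+1}:

  H_0: rank C_0 − rank ∂_1 = 11 − 9 = 2, and the invariant factors of ∂_1 are all 1, so H_0 ≅ Z^2.
  H_1: rank ker ∂_1 − rank ∂_2 = (22 − 9) − 12 = 1, and the invariant factors of ∂_2 are all 1, so H_1 ≅ Z.
  H_2: rank ker ∂_2 − rank ∂_3 = (13 − 12) − 0 = 1, and there is no ∂_3, so H_2 ≅ Z.

As a check, the Euler characteristic is 11 − 22 + 13 = 2, which agrees with 2 − 1 + 1 = 2.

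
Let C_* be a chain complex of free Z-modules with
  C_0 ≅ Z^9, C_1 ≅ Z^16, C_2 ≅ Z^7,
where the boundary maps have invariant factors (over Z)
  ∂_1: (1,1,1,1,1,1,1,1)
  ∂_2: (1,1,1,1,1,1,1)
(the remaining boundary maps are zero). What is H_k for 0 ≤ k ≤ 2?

H_0 ≅ Z,  H_1 ≅ Z,  H_2 = 0.

H_0: b_0 = 9 − 0 − 8 = 1; torsion from ∂_1 factors > 1: none. So H_0 ≅ Z.
H_1: b_1 = 16 − 8 − 7 = 1; torsion from ∂_2 factors > 1: none. So H_1 ≅ Z.
H_2: b_2 = 7 − 7 − 0 = 0; torsion from ∂_3 factors > 1: none. So H_2 ≅ 0.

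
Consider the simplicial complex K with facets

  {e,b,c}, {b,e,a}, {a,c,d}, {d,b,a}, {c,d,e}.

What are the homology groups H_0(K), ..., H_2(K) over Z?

Order the vertices as a < b < c < d < e. Listing each simplex with vertices in this order, K has dimension 2 with simplices:

  0-simplices (5): a, b, c, d, e
  1-simplices (10): ab, ac, ad, ae, bc, bd, be, cd, ce, de
  2-simplices (5): abd, abe, acd, bce, cde

so the chain groups are C_0 ≅ Z^5, C_1 ≅ Z^10, C_2 ≅ Z^5.

The boundary map ∂_1: C_1 → C_0 maps an edge to its endpoints' difference, ∂[p,q] = q − p. For instance
  ∂ac = c − a.
The resulting 5×10 matrix has rank 4, and its Smith normal form has invariant factors (1,1,1,1).

∂_2: C_2 → C_1 sends each 2-simplex [p,q,r] to [q,r] − [p,r] + [p,q]. For instance
  ∂abd = bd − ad + ab,
  ∂acd = cd − ad + ac.
The 10×5 boundary matrix has rank 5 and Smith normal form diag(1,1,1,1,1).

From H_k ≅ ker(∂_k) / im(∂_{k+1}) we obtain:

  H_0: rank C_0 − rank ∂_1 = 5 − 4 = 1, and the invariant factors of ∂_1 are all 1, so H_0 ≅ Z.
  H_1: rank ker ∂_1 − rank ∂_2 = (10 − 4) − 5 = 1, and the invariant factors of ∂_2 are all 1, so H_1 ≅ Z.
  H_2: rank ker ∂_2 − rank ∂_3 = (5 − 5) − 0 = 0, and there is no ∂_3, so H_2 ≅ 0.

H_0 = Z,  H_1 = Z,  H_2 = 0.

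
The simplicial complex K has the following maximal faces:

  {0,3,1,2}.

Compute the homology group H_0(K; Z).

Order the vertices as 0 < 1 < 2 < 3. Listing each simplex with vertices in this order, K has dimension 3 with simplices:

  0-simplices (4): [0], [1], [2], [3]
  1-simplices (6): [0,1], [0,2], [0,3], [1,2], [1,3], [2,3]
  2-simplices (4): [0,1,2], [0,1,3], [0,2,3], [1,2,3]
  3-simplices (1): [0,1,2,3]

so the chain groups are C_0 ≅ Z^4, C_1 ≅ Z^6, C_2 ≅ Z^4, C_3 ≅ Z^1.

∂_1: C_1 → C_0 maps an edge to its endpoints' difference, ∂[p,q] = q − p. For instance
  ∂[0,3] = [3] − [0].
The resulting 4×6 matrix has rank 3, and its Smith normal form has invariant factors (1,1,1).

∂_2: C_2 → C_1 sends each 2-simplex [p,q,r] to [q,r] − [p,r] + [p,q]. For instance
  ∂[0,1,2] = [1,2] − [0,2] + [0,1],
  ∂[0,2,3] = [2,3] − [0,3] + [0,2].
The 6×4 boundary matrix has rank 3 and Smith normal form diag(1,1,1).

The boundary map ∂_3: C_3 → C_2 sends each 3-simplex σ to the alternating sum Σ_i (−1)^i (σ with its i-th vertex removed). For instance
  ∂[0,1,2,3] = [1,2,3] − [0,2,3] + [0,1,3] − [0,1,2].
As a 4×1 matrix over Z this has rank 1, with invariant factors (1).

Computing H_k = (kernel of ∂_k) / (image of ∂_{k+1}):

  H_0: rank C_0 − rank ∂_1 = 4 − 3 = 1, and the invariant factors of ∂_1 are all 1, so H_0 = Z.

(K is a triangulation of the 3-simplex.)

H_0 = Z.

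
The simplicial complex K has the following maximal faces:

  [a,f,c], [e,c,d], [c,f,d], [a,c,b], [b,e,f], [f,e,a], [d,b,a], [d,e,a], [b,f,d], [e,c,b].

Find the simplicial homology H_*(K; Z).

Fix the vertex order a < b < c < d < e < f and write every simplex with vertices in increasing order. Then dim K = 2 and the simplices of K are:

  0-simplices (6): a, b, c, d, e, f
  1-simplices (15): ab, ac, ad, ae, af, bc, bd, be, bf, cd, ce, cf, de, df, ef
  2-simplices (10): abc, abd, acf, ade, aef, bce, bdf, bef, cde, cdf

Hence C_0 ≅ Z^6, C_1 ≅ Z^15, C_2 ≅ Z^10.

∂_1: C_1 → C_0 maps an edge to its endpoints' difference, ∂[p,q] = q − p.
This gives a 6×15 integer matrix of rank 5; reducing to Smith normal form yields diagonal entries (1,1,1,1,1).

∂_2: C_2 → C_1 maps a triangle to the signed sum of its edges. For instance
  ∂ade = de − ae + ad,
  ∂cde = de − ce + cd.
This gives a 15×10 integer matrix of rank 10; reducing to Smith normal form yields diagonal entries (1,1,1,1,1,1,1,1,1,2).

Now H_k = ker ∂_k / im ∂_{k+1}, so:

  H_0: rank C_0 − rank ∂_1 = 6 − 5 = 1, and the invariant factors of ∂_1 are all 1, so H_0 = Z.
  H_1: rank ker ∂_1 − rank ∂_2 = (15 − 5) − 10 = 0, and ∂_2 has invariant factor 2 > 1, so H_1 = Z/2Z.
  H_2: rank ker ∂_2 − rank ∂_3 = (10 − 10) − 0 = 0, and there is no ∂_3, so H_2 = 0.

(K is a triangulation of the real projective plane RP^2.)

H_0 ≅ Z,  H_1 ≅ Z/2Z,  H_2 = 0.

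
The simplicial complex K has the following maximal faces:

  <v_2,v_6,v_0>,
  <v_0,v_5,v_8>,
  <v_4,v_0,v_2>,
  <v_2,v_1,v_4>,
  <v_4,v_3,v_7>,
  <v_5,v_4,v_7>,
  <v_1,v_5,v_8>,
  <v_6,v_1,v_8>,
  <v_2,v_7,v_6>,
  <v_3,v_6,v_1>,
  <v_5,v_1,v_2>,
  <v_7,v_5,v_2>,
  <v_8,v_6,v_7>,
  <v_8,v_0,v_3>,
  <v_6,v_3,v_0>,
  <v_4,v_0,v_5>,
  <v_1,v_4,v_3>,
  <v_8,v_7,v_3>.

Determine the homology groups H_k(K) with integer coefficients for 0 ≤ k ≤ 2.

H_0 = Z,  H_1 = Z ⊕ Z/2,  H_2 = 0.

Fix the vertex order v_0 < v_1 < v_2 < v_3 < v_4 < v_5 < v_6 < v_7 < v_8 and write every simplex with vertices in increasing order. Then dim K = 2 and the simplices of K are:

  0-simplices (9): [v_0], [v_1], [v_2], [v_3], [v_4], [v_5], [v_6], [v_7], [v_8]
  1-simplices (27): (27 of them)
  2-simplices (18): (18 of them)

giving chain groups C_0 ≅ Z^9, C_1 ≅ Z^27, C_2 ≅ Z^18.

Boundary ∂_1: C_1 → C_0 is given by ∂[p,q] = [q] − [p]. For instance
  ∂[v_6,v_8] = [v_8] − [v_6].
This gives a 9×27 integer matrix of rank 8; reducing to Smith normal form yields diagonal entries (1,1,1,1,1,1,1,1).

The boundary map ∂_2: C_2 → C_1 maps a triangle to the signed sum of its edges. For instance
  ∂[v_3,v_7,v_8] = [v_7,v_8] − [v_3,v_8] + [v_3,v_7],
  ∂[v_0,v_4,v_5] = [v_4,v_5] − [v_0,v_5] + [v_0,v_4].
The 27×18 boundary matrix has rank 18 and Smith normal form diag(1,1,1,1,1,1,1,1,1,1,1,1,1,1,1,1,1,2).

From H_k ≅ ker(∂_k) / im(∂_{k+1}) we obtain:

  H_0: rank C_0 − rank ∂_1 = 9 − 8 = 1, and the invariant factors of ∂_1 are all 1, so H_0 = Z.
  H_1: rank ker ∂_1 − rank ∂_2 = (27 − 8) − 18 = 1, and ∂_2 has invariant factor 2 > 1, so H_1 = Z ⊕ Z/2.
  H_2: rank ker ∂_2 − rank ∂_3 = (18 − 18) − 0 = 0, and there is no ∂_3, so H_2 = 0.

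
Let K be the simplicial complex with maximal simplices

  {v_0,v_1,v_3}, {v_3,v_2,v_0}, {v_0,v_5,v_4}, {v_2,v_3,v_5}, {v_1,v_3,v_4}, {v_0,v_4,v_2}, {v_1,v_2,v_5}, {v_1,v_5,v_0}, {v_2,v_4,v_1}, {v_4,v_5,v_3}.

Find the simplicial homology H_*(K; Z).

Take the total order v_0 < v_1 < v_2 < v_3 < v_4 < v_5 on the vertex set. Then K (dimension 2) consists of the simplices:

  0-simplices (6): [v_0], [v_1], [v_2], [v_3], [v_4], [v_5]
  1-simplices (15): (15 of them)
  2-simplices (10): [v_0,v_1,v_3], [v_0,v_1,v_5], [v_0,v_2,v_3], [v_0,v_2,v_4], [v_0,v_4,v_5], [v_1,v_2,v_4], [v_1,v_2,v_5], [v_1,v_3,v_4], [v_2,v_3,v_5], [v_3,v_4,v_5]

Hence C_0 ≅ Z^6, C_1 ≅ Z^15, C_2 ≅ Z^10.

Boundary ∂_1: C_1 → C_0 sends each edge [p,q] (with p < q) to q − p.
The resulting 6×15 matrix has rank 5, and its Smith normal form has invariant factors (1,1,1,1,1).

Boundary ∂_2: C_2 → C_1 acts by ∂[p,q,r] = [q,r] − [p,r] + [p,q]. For instance
  ∂[v_1,v_2,v_4] = [v_2,v_4] − [v_1,v_4] + [v_1,v_2],
  ∂[v_1,v_3,v_4] = [v_3,v_4] − [v_1,v_4] + [v_1,v_3].
This gives a 15×10 integer matrix of rank 10; reducing to Smith normal form yields diagonal entries (1,1,1,1,1,1,1,1,1,2).

Now H_k = ker ∂_k / im ∂_{k+1}, so:

  H_0: rank C_0 − rank ∂_1 = 6 − 5 = 1, and the invariant factors of ∂_1 are all 1, so H_0 ≅ Z.
  H_1: rank ker ∂_1 − rank ∂_2 = (15 − 5) − 10 = 0, and ∂_2 has invariant factor 2 > 1, so H_1 ≅ Z/2.
  H_2: rank ker ∂_2 − rank ∂_3 = (10 − 10) − 0 = 0, and there is no ∂_3, so H_2 ≅ 0.

H_0 = Z,  H_1 = Z/2,  H_2 = 0.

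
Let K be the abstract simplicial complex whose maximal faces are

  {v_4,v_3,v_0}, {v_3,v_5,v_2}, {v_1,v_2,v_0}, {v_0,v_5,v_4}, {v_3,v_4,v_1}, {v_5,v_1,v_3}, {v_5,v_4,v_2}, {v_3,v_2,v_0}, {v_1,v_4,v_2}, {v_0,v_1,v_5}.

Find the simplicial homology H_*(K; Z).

H_0 = Z,  H_1 = Z_2,  H_2 = 0.

We work with the vertex ordering v_0 < v_1 < v_2 < v_3 < v_4 < v_5. The simplices of K, each written with vertices in increasing order, are:

  0-simplices (6): [v_0], [v_1], [v_2], [v_3], [v_4], [v_5]
  1-simplices (15): (15 of them)
  2-simplices (10): [v_0,v_1,v_2], [v_0,v_1,v_5], [v_0,v_2,v_3], [v_0,v_3,v_4], [v_0,v_4,v_5], [v_1,v_2,v_4], [v_1,v_3,v_4], [v_1,v_3,v_5], [v_2,v_3,v_5], [v_2,v_4,v_5]

so the chain groups are C_0 ≅ Z^6, C_1 ≅ Z^15, C_2 ≅ Z^10.

The boundary map ∂_1: C_1 → C_0 sends each edge [p,q] (with p < q) to q − p.
The resulting 6×15 matrix has rank 5, and its Smith normal form has invariant factors (1,1,1,1,1).

Boundary ∂_2: C_2 → C_1 sends each 2-simplex [p,q,r] to [q,r] − [p,r] + [p,q]. For instance
  ∂[v_1,v_3,v_5] = [v_3,v_5] − [v_1,v_5] + [v_1,v_3],
  ∂[v_0,v_4,v_5] = [v_4,v_5] − [v_0,v_5] + [v_0,v_4].
This gives a 15×10 integer matrix of rank 10; reducing to Smith normal form yields diagonal entries (1,1,1,1,1,1,1,1,1,2).

Now H_k = ker ∂_k / im ∂_{k+1}, so:

  H_0: rank C_0 − rank ∂_1 = 6 − 5 = 1, and the invariant factors of ∂_1 are all 1, so H_0 = Z.
  H_1: rank ker ∂_1 − rank ∂_2 = (15 − 5) − 10 = 0, and ∂_2 has invariant factor 2 > 1, so H_1 = Z_2.
  H_2: rank ker ∂_2 − rank ∂_3 = (10 − 10) − 0 = 0, and there is no ∂_3, so H_2 = 0.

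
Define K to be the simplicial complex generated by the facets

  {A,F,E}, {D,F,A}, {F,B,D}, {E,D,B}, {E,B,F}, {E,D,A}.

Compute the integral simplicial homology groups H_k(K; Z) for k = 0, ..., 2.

Order the vertices as A < B < D < E < F. Listing each simplex with vertices in this order, K has dimension 2 with simplices:

  0-simplices (5): A, B, D, E, F
  1-simplices (9): AD, AE, AF, BD, BE, BF, DE, DF, EF
  2-simplices (6): ADE, ADF, AEF, BDE, BDF, BEF

Hence C_0 ≅ Z^5, C_1 ≅ Z^9, C_2 ≅ Z^6.

The boundary map ∂_1: C_1 → C_0 sends each edge [p,q] (with p < q) to q − p. For instance
  ∂BD = D − B.
This gives a 5×9 integer matrix of rank 4; reducing to Smith normal form yields diagonal entries (1,1,1,1).

Boundary ∂_2: C_2 → C_1 acts by ∂[p,q,r] = [q,r] − [p,r] + [p,q]. For instance
  ∂BDE = DE − BE + BD,
  ∂BEF = EF − BF + BE.
The resulting 9×6 matrix has rank 5, and its Smith normal form has invariant factors (1,1,1,1,1).

Now H_k = ker ∂_k / im ∂_{k+1}, so:

  H_0: rank C_0 − rank ∂_1 = 5 − 4 = 1, and the invariant factors of ∂_1 are all 1, so H_0 = Z.
  H_1: rank ker ∂_1 − rank ∂_2 = (9 − 4) − 5 = 0, and the invariant factors of ∂_2 are all 1, so H_1 = 0.
  H_2: rank ker ∂_2 − rank ∂_3 = (6 − 5) − 0 = 1, and there is no ∂_3, so H_2 = Z.

H_0 ≅ Z,  H_1 = 0,  H_2 ≅ Z.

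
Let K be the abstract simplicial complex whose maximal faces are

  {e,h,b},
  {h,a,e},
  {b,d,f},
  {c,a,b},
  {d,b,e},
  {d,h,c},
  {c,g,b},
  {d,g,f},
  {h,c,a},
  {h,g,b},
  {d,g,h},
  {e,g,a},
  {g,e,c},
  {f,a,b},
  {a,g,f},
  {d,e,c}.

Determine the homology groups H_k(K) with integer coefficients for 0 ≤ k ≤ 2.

Take the total order a < b < c < d < e < f < g < h on the vertex set. Then K (dimension 2) consists of the simplices:

  0-simplices (8): a, b, c, d, e, f, g, h
  1-simplices (24): ab, ac, ae, af, ag, ah, bc, bd, be, bf, bg, bh, cd, ce, cg, ch, de, df, dg, dh, eg, eh, fg, gh
  2-simplices (16): abc, abf, ach, aeg, aeh, afg, bcg, bde, bdf, beh, bgh, cde, cdh, ceg, dfg, dgh

so the chain groups are C_0 ≅ Z^8, C_1 ≅ Z^24, C_2 ≅ Z^16.

Boundary ∂_1: C_1 → C_0 sends each edge [p,q] (with p < q) to q − p. For instance
  ∂cd = d − c.
As a 8×24 matrix over Z this has rank 7, with invariant factors (1,1,1,1,1,1,1).

∂_2: C_2 → C_1 acts by ∂[p,q,r] = [q,r] − [p,r] + [p,q]. For instance
  ∂aeg = eg − ag + ae,
  ∂abf = bf − af + ab.
This gives a 24×16 integer matrix of rank 15; reducing to Smith normal form yields diagonal entries (1,1,1,1,1,1,1,1,1,1,1,1,1,1,1).

Computing H_k = (kernel of ∂_k) / (image of ∂_{k+1}):

  H_0: rank C_0 − rank ∂_1 = 8 − 7 = 1, and the invariant factors of ∂_1 are all 1, so H_0 ≅ Z.
  H_1: rank ker ∂_1 − rank ∂_2 = (24 − 7) − 15 = 2, and the invariant factors of ∂_2 are all 1, so H_1 ≅ Z^2.
  H_2: rank ker ∂_2 − rank ∂_3 = (16 − 15) − 0 = 1, and there is no ∂_3, so H_2 ≅ Z.

As a check, the Euler characteristic is 8 − 24 + 16 = 0, which agrees with 1 − 2 + 1 = 0.

H_0 ≅ Z,  H_1 ≅ Z^2,  H_2 ≅ Z.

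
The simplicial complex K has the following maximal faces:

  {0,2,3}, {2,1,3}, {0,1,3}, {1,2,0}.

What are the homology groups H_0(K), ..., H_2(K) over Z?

We work with the vertex ordering 0 < 1 < 2 < 3. The simplices of K, each written with vertices in increasing order, are:

  0-simplices (4): [0], [1], [2], [3]
  1-simplices (6): [0,1], [0,2], [0,3], [1,2], [1,3], [2,3]
  2-simplices (4): [0,1,2], [0,1,3], [0,2,3], [1,2,3]

so the chain groups are C_0 ≅ Z^4, C_1 ≅ Z^6, C_2 ≅ Z^4.

∂_1: C_1 → C_0 is given by ∂[p,q] = [q] − [p]. For instance
  ∂[2,3] = [3] − [2].
The 4×6 boundary matrix has rank 3 and Smith normal form diag(1,1,1).

∂_2: C_2 → C_1 acts by ∂[p,q,r] = [q,r] − [p,r] + [p,q]. For instance
  ∂[0,2,3] = [2,3] − [0,3] + [0,2],
  ∂[0,1,2] = [1,2] − [0,2] + [0,1].
The 6×4 boundary matrix has rank 3 and Smith normal form diag(1,1,1).

Now H_k = ker ∂_k / im ∂_{k+1}, so:

  H_0: rank C_0 − rank ∂_1 = 4 − 3 = 1, and the invariant factors of ∂_1 are all 1, so H_0 = Z.
  H_1: rank ker ∂_1 − rank ∂_2 = (6 − 3) − 3 = 0, and the invariant factors of ∂_2 are all 1, so H_1 = 0.
  H_2: rank ker ∂_2 − rank ∂_3 = (4 − 3) − 0 = 1, and there is no ∂_3, so H_2 = Z.

As a check, the Euler characteristic is 4 − 6 + 4 = 2, which agrees with 1 − 0 + 1 = 2.

H_0 ≅ Z,  H_1 = 0,  H_2 ≅ Z.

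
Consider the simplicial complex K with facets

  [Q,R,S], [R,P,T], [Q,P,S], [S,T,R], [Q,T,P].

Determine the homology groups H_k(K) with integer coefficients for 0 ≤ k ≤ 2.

H_0 = Z,  H_1 = Z,  H_2 = 0.

Fix the vertex order P < Q < R < S < T and write every simplex with vertices in increasing order. Then dim K = 2 and the simplices of K are:

  0-simplices (5): P, Q, R, S, T
  1-simplices (10): PQ, PR, PS, PT, QR, QS, QT, RS, RT, ST
  2-simplices (5): PQS, PQT, PRT, QRS, RST

Hence C_0 ≅ Z^5, C_1 ≅ Z^10, C_2 ≅ Z^5.

The boundary map ∂_1: C_1 → C_0 is given by ∂[p,q] = [q] − [p].
As a 5×10 matrix over Z this has rank 4, with invariant factors (1,1,1,1).

The boundary map ∂_2: C_2 → C_1 maps a triangle to the signed sum of its edges. For instance
  ∂PQS = QS − PS + PQ,
  ∂PRT = RT − PT + PR.
The resulting 10×5 matrix has rank 5, and its Smith normal form has invariant factors (1,1,1,1,1).

Computing H_k = (kernel of ∂_k) / (image of ∂_{k+1}):

  H_0: rank C_0 − rank ∂_1 = 5 − 4 = 1, and the invariant factors of ∂_1 are all 1, so H_0 = Z.
  H_1: rank ker ∂_1 − rank ∂_2 = (10 − 4) − 5 = 1, and the invariant factors of ∂_2 are all 1, so H_1 = Z.
  H_2: rank ker ∂_2 − rank ∂_3 = (5 − 5) − 0 = 0, and there is no ∂_3, so H_2 = 0.

(K is a triangulation of the Möbius band.)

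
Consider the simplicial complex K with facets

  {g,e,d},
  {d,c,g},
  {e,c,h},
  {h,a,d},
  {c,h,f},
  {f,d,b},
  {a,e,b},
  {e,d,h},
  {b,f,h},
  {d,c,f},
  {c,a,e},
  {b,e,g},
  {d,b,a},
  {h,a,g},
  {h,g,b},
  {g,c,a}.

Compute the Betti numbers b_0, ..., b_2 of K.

b_0 = 1, b_1 = 2, b_2 = 1.

K has 8 vertices, 24 edges, 16 triangles.
rank ∂_0 = 0, rank ∂_1 = 7 ⇒ b_0 = 8 − 0 − 7 = 1; all invariant factors of ∂_1 are 1 so no torsion. So H_0 = Z.
rank ∂_1 = 7, rank ∂_2 = 15 ⇒ b_1 = 24 − 7 − 15 = 2; all invariant factors of ∂_2 are 1 so no torsion. So H_1 = Z^2.
rank ∂_2 = 15, rank ∂_3 = 0 ⇒ b_2 = 16 − 15 − 0 = 1. So H_2 = Z.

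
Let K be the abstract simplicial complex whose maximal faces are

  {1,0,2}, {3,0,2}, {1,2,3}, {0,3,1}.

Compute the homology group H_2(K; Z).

We work with the vertex ordering 0 < 1 < 2 < 3. The simplices of K, each written with vertices in increasing order, are:

  0-simplices (4): [0], [1], [2], [3]
  1-simplices (6): [0,1], [0,2], [0,3], [1,2], [1,3], [2,3]
  2-simplices (4): [0,1,2], [0,1,3], [0,2,3], [1,2,3]

so the chain groups are C_0 ≅ Z^4, C_1 ≅ Z^6, C_2 ≅ Z^4.

Boundary ∂_1: C_1 → C_0 maps an edge to its endpoints' difference, ∂[p,q] = q − p. For instance
  ∂[0,3] = [3] − [0].
The resulting 4×6 matrix has rank 3, and its Smith normal form has invariant factors (1,1,1).

∂_2: C_2 → C_1 sends each 2-simplex [p,q,r] to [q,r] − [p,r] + [p,q]. For instance
  ∂[0,1,2] = [1,2] − [0,2] + [0,1],
  ∂[1,2,3] = [2,3] − [1,3] + [1,2].
The 6×4 boundary matrix has rank 3 and Smith normal form diag(1,1,1).

From H_k ≅ ker(∂_k) / im(∂_{k+1}) we obtain:

  H_2: rank ker ∂_2 − rank ∂_3 = (4 − 3) − 0 = 1, and there is no ∂_3, so H_2 = Z.

(K is a triangulation of the 2-sphere S^2.)

H_2 = Z.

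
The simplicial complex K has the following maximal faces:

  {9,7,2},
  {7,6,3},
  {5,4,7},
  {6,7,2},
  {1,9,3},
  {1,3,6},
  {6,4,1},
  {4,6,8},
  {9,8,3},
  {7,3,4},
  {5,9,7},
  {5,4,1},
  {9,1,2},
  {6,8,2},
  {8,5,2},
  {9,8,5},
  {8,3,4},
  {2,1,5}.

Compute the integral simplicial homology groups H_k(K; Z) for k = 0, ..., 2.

H_0 ≅ Z,  H_1 ≅ Z ⊕ Z/2,  H_2 = 0.

Order the vertices as 1 < 2 < 3 < 4 < 5 < 6 < 7 < 8 < 9. Listing each simplex with vertices in this order, K has dimension 2 with simplices:

  0-simplices (9): [1], [2], [3], [4], [5], [6], [7], [8], [9]
  1-simplices (27): (27 of them)
  2-simplices (18): [1,2,5], [1,2,9], [1,3,6], [1,3,9], [1,4,5], [1,4,6], [2,5,8], [2,6,7], [2,6,8], [2,7,9], [3,4,7], [3,4,8], [3,6,7], [3,8,9], [4,5,7], [4,6,8], [5,7,9], [5,8,9]

giving chain groups C_0 ≅ Z^9, C_1 ≅ Z^27, C_2 ≅ Z^18.

The boundary map ∂_1: C_1 → C_0 sends each edge [p,q] (with p < q) to q − p.
As a 9×27 matrix over Z this has rank 8, with invariant factors (1,1,1,1,1,1,1,1).

∂_2: C_2 → C_1 sends each 2-simplex [p,q,r] to [q,r] − [p,r] + [p,q]. For instance
  ∂[2,6,7] = [6,7] − [2,7] + [2,6],
  ∂[2,6,8] = [6,8] − [2,8] + [2,6].
The 27×18 boundary matrix has rank 18 and Smith normal form diag(1,1,1,1,1,1,1,1,1,1,1,1,1,1,1,1,1,2).

Now H_k = ker ∂_k / im ∂_{k+1}, so:

  H_0: rank C_0 − rank ∂_1 = 9 − 8 = 1, and the invariant factors of ∂_1 are all 1, so H_0 = Z.
  H_1: rank ker ∂_1 − rank ∂_2 = (27 − 8) − 18 = 1, and ∂_2 has invariant factor 2 > 1, so H_1 = Z ⊕ Z/2.
  H_2: rank ker ∂_2 − rank ∂_3 = (18 − 18) − 0 = 0, and there is no ∂_3, so H_2 = 0.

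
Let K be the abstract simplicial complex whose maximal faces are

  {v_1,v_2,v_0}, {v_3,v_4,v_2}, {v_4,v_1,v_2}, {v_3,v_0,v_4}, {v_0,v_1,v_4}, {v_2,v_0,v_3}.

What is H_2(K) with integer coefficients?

We work with the vertex ordering v_0 < v_1 < v_2 < v_3 < v_4. The simplices of K, each written with vertices in increasing order, are:

  0-simplices (5): [v_0], [v_1], [v_2], [v_3], [v_4]
  1-simplices (9): [v_0,v_1], [v_0,v_2], [v_0,v_3], [v_0,v_4], [v_1,v_2], [v_1,v_4], [v_2,v_3], [v_2,v_4], [v_3,v_4]
  2-simplices (6): [v_0,v_1,v_2], [v_0,v_1,v_4], [v_0,v_2,v_3], [v_0,v_3,v_4], [v_1,v_2,v_4], [v_2,v_3,v_4]

so the chain groups are C_0 ≅ Z^5, C_1 ≅ Z^9, C_2 ≅ Z^6.

Boundary ∂_1: C_1 → C_0 sends each edge [p,q] (with p < q) to q − p. For instance
  ∂[v_0,v_1] = [v_1] − [v_0].
The 5×9 boundary matrix has rank 4 and Smith normal form diag(1,1,1,1).

∂_2: C_2 → C_1 maps a triangle to the signed sum of its edges. For instance
  ∂[v_2,v_3,v_4] = [v_3,v_4] − [v_2,v_4] + [v_2,v_3],
  ∂[v_0,v_3,v_4] = [v_3,v_4] − [v_0,v_4] + [v_0,v_3].
This gives a 9×6 integer matrix of rank 5; reducing to Smith normal form yields diagonal entries (1,1,1,1,1).

From H_k ≅ ker(∂_k) / im(∂_{k+1}) we obtain:

  H_2: rank ker ∂_2 − rank ∂_3 = (6 − 5) − 0 = 1, and there is no ∂_3, so H_2 = Z.

H_2 ≅ Z.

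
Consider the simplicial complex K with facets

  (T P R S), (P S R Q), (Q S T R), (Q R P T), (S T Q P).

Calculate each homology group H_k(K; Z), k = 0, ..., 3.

Order the vertices as P < Q < R < S < T. Listing each simplex with vertices in this order, K has dimension 3 with simplices:

  0-simplices (5): P, Q, R, S, T
  1-simplices (10): PQ, PR, PS, PT, QR, QS, QT, RS, RT, ST
  2-simplices (10): PQR, PQS, PQT, PRS, PRT, PST, QRS, QRT, QST, RST
  3-simplices (5): PQRS, PQRT, PQST, PRST, QRST

so the chain groups are C_0 ≅ Z^5, C_1 ≅ Z^10, C_2 ≅ Z^10, C_3 ≅ Z^5.

The boundary map ∂_1: C_1 → C_0 sends each edge [p,q] (with p < q) to q − p.
The resulting 5×10 matrix has rank 4, and its Smith normal form has invariant factors (1,1,1,1).

∂_2: C_2 → C_1 sends each 2-simplex [p,q,r] to [q,r] − [p,r] + [p,q]. For instance
  ∂PST = ST − PT + PS,
  ∂QST = ST − QT + QS.
This gives a 10×10 integer matrix of rank 6; reducing to Smith normal form yields diagonal entries (1,1,1,1,1,1).

∂_3: C_3 → C_2 sends each 3-simplex σ to the alternating sum Σ_i (−1)^i (σ with its i-th vertex removed). For instance
  ∂PQRT = QRT − PRT + PQT − PQR,
  ∂QRST = RST − QST + QRT − QRS.
This gives a 10×5 integer matrix of rank 4; reducing to Smith normal form yields diagonal entries (1,1,1,1).

Now H_k = ker ∂_k / im ∂_{k+1}, so:

  H_0: rank C_0 − rank ∂_1 = 5 − 4 = 1, and the invariant factors of ∂_1 are all 1, so H_0 = Z.
  H_1: rank ker ∂_1 − rank ∂_2 = (10 − 4) − 6 = 0, and the invariant factors of ∂_2 are all 1, so H_1 = 0.
  H_2: rank ker ∂_2 − rank ∂_3 = (10 − 6) − 4 = 0, and the invariant factors of ∂_3 are all 1, so H_2 = 0.
  H_3: rank ker ∂_3 − rank ∂_4 = (5 − 4) − 0 = 1, and there is no ∂_4, so H_3 = Z.

As a check, the Euler characteristic is 5 − 10 + 10 − 5 = 0, which agrees with 1 − 0 + 0 − 1 = 0.
(K is a triangulation of the 3-sphere S^3.)

H_0 = Z,  H_1 = 0,  H_2 = 0,  H_3 = Z.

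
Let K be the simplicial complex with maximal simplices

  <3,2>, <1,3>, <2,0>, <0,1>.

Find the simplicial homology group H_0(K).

H_0 = Z.

Order the vertices as 0 < 1 < 2 < 3. Listing each simplex with vertices in this order, K has dimension 1 with simplices:

  0-simplices (4): [0], [1], [2], [3]
  1-simplices (4): [0,1], [0,2], [1,3], [2,3]

Hence C_0 ≅ Z^4, C_1 ≅ Z^4.

Boundary ∂_1: C_1 → C_0 sends each edge [p,q] (with p < q) to q − p.
This gives a 4×4 integer matrix of rank 3; reducing to Smith normal form yields diagonal entries (1,1,1).

Now H_k = ker ∂_k / im ∂_{k+1}, so:

  H_0: rank C_0 − rank ∂_1 = 4 − 3 = 1, and the invariant factors of ∂_1 are all 1, so H_0 ≅ Z.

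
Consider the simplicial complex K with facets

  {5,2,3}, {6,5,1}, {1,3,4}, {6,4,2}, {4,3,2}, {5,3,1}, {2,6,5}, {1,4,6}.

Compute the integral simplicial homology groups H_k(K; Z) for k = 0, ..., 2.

Fix the vertex order 1 < 2 < 3 < 4 < 5 < 6 and write every simplex with vertices in increasing order. Then dim K = 2 and the simplices of K are:

  0-simplices (6): [1], [2], [3], [4], [5], [6]
  1-simplices (12): [1,3], [1,4], [1,5], [1,6], [2,3], [2,4], [2,5], [2,6], [3,4], [3,5], [4,6], [5,6]
  2-simplices (8): [1,3,4], [1,3,5], [1,4,6], [1,5,6], [2,3,4], [2,3,5], [2,4,6], [2,5,6]

Hence C_0 ≅ Z^6, C_1 ≅ Z^12, C_2 ≅ Z^8.

The boundary map ∂_1: C_1 → C_0 sends each edge [p,q] (with p < q) to q − p.
The 6×12 boundary matrix has rank 5 and Smith normal form diag(1,1,1,1,1).

∂_2: C_2 → C_1 acts by ∂[p,q,r] = [q,r] − [p,r] + [p,q]. For instance
  ∂[2,5,6] = [5,6] − [2,6] + [2,5],
  ∂[2,3,5] = [3,5] − [2,5] + [2,3].
The resulting 12×8 matrix has rank 7, and its Smith normal form has invariant factors (1,1,1,1,1,1,1).

Now H_k = ker ∂_k / im ∂_{k+1}, so:

  H_0: rank C_0 − rank ∂_1 = 6 − 5 = 1, and the invariant factors of ∂_1 are all 1, so H_0 ≅ Z.
  H_1: rank ker ∂_1 − rank ∂_2 = (12 − 5) − 7 = 0, and the invariant factors of ∂_2 are all 1, so H_1 ≅ 0.
  H_2: rank ker ∂_2 − rank ∂_3 = (8 − 7) − 0 = 1, and there is no ∂_3, so H_2 ≅ Z.

As a check, the Euler characteristic is 6 − 12 + 8 = 2, which agrees with 1 − 0 + 1 = 2.
(K is a triangulation of the 2-sphere S^2.)

H_0 ≅ Z,  H_1 = 0,  H_2 ≅ Z.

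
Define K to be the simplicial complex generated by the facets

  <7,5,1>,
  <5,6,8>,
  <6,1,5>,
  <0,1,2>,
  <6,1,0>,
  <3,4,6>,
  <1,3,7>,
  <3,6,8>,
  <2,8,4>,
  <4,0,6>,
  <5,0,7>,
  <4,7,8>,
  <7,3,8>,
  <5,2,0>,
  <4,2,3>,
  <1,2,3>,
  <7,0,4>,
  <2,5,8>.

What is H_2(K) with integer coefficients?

H_2 = 0.

K has 9 vertices, 27 edges, 18 triangles.
rank ∂_2 = 18, rank ∂_3 = 0 ⇒ b_2 = 18 − 18 − 0 = 0. So H_2 = 0.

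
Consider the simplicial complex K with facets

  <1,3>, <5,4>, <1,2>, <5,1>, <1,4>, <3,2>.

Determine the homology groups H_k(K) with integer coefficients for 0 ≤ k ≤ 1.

We work with the vertex ordering 1 < 2 < 3 < 4 < 5. The simplices of K, each written with vertices in increasing order, are:

  0-simplices (5): [1], [2], [3], [4], [5]
  1-simplices (6): [1,2], [1,3], [1,4], [1,5], [2,3], [4,5]

Hence C_0 ≅ Z^5, C_1 ≅ Z^6.

Boundary ∂_1: C_1 → C_0 maps an edge to its endpoints' difference, ∂[p,q] = q − p.
As a 5×6 matrix over Z this has rank 4, with invariant factors (1,1,1,1).

Reading off H_k = ker ∂_k / im ∂_{k+1}:

  H_0: rank C_0 − rank ∂_1 = 5 − 4 = 1, and the invariant factors of ∂_1 are all 1, so H_0 = Z.
  H_1: rank ker ∂_1 − rank ∂_2 = (6 − 4) − 0 = 2, and there is no ∂_2, so H_1 = Z^2.

As a check, the Euler characteristic is 5 − 6 = -1, which agrees with 1 − 2 = -1.

H_0 ≅ Z,  H_1 ≅ Z^2.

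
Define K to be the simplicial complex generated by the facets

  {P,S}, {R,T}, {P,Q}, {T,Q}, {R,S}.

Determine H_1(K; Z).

Fix the vertex order P < Q < R < S < T and write every simplex with vertices in increasing order. Then dim K = 1 and the simplices of K are:

  0-simplices (5): P, Q, R, S, T
  1-simplices (5): PQ, PS, QT, RS, RT

so the chain groups are C_0 ≅ Z^5, C_1 ≅ Z^5.

Boundary ∂_1: C_1 → C_0 is given by ∂[p,q] = [q] − [p]. For instance
  ∂PQ = Q − P.
The 5×5 boundary matrix has rank 4 and Smith normal form diag(1,1,1,1).

Reading off H_k = ker ∂_k / im ∂_{k+1}:

  H_1: rank ker ∂_1 − rank ∂_2 = (5 − 4) − 0 = 1, and there is no ∂_2, so H_1 = Z.

H_1 ≅ Z.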